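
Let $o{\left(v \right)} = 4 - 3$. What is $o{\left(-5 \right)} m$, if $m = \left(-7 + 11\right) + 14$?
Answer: $18$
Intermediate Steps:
$o{\left(v \right)} = 1$ ($o{\left(v \right)} = 4 - 3 = 1$)
$m = 18$ ($m = 4 + 14 = 18$)
$o{\left(-5 \right)} m = 1 \cdot 18 = 18$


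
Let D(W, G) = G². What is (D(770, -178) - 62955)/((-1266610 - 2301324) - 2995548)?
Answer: 31271/6563482 ≈ 0.0047644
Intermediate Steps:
(D(770, -178) - 62955)/((-1266610 - 2301324) - 2995548) = ((-178)² - 62955)/((-1266610 - 2301324) - 2995548) = (31684 - 62955)/(-3567934 - 2995548) = -31271/(-6563482) = -31271*(-1/6563482) = 31271/6563482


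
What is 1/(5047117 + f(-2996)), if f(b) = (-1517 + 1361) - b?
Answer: 1/5049957 ≈ 1.9802e-7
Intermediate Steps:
f(b) = -156 - b
1/(5047117 + f(-2996)) = 1/(5047117 + (-156 - 1*(-2996))) = 1/(5047117 + (-156 + 2996)) = 1/(5047117 + 2840) = 1/5049957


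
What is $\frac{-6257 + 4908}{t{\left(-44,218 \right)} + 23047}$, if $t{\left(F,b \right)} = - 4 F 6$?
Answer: $- \frac{1349}{24103} \approx -0.055968$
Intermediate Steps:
$t{\left(F,b \right)} = - 24 F$
$\frac{-6257 + 4908}{t{\left(-44,218 \right)} + 23047} = \frac{-6257 + 4908}{\left(-24\right) \left(-44\right) + 23047} = - \frac{1349}{1056 + 23047} = - \frac{1349}{24103}$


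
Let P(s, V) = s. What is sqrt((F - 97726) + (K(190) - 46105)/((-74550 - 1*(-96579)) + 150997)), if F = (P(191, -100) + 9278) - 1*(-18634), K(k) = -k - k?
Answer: I*sqrt(2084381185686758)/173026 ≈ 263.86*I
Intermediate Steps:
K(k) = -2*k
F = 28103 (F = (191 + 9278) - 1*(-18634) = 9469 + 18634 = 28103)
sqrt((F - 97726) + (K(190) - 46105)/((-74550 - 1*(-96579)) + 150997)) = sqrt((28103 - 97726) + (-2*190 - 46105)/((-74550 - 1*(-96579)) + 150997)) = sqrt(-69623 + (-380 - 46105)/((-74550 + 96579) + 150997)) = sqrt(-69623 - 46485/(22029 + 150997)) = sqrt(-69623 - 46485/173026) = sqrt(-12046635683/173026) = I*sqrt(2084381185686758)/173026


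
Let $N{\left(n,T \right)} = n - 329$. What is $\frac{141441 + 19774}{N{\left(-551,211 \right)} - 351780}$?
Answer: $- \frac{32243}{70532} \approx -0.45714$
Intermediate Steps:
$N{\left(n,T \right)} = -329 + n$ ($N{\left(n,T \right)} = n - 329 = -329 + n$)
$\frac{141441 + 19774}{N{\left(-551,211 \right)} - 351780} = \frac{141441 + 19774}{\left(-329 - 551\right) - 351780} = \frac{161215}{-880 - 351780} = \frac{161215}{-352660} = 161215 \left(- \frac{1}{352660}\right) = - \frac{32243}{70532}$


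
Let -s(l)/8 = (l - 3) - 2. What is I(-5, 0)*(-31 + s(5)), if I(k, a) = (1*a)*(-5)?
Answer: 0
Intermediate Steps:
I(k, a) = -5*a (I(k, a) = a*(-5) = -5*a)
s(l) = 40 - 8*l (s(l) = -8*((l - 3) - 2) = -8*((-3 + l) - 2) = -8*(-5 + l) = 40 - 8*l)
I(-5, 0)*(-31 + s(5)) = (-5*0)*(-31 + (40 - 8*5)) = 0*(-31 + (40 - 40)) = 0*(-31 + 0) = 0*(-31) = 0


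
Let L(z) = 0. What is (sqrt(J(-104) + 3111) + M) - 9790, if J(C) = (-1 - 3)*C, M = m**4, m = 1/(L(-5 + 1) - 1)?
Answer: -9789 + sqrt(3527) ≈ -9729.6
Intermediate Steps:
m = -1 (m = 1/(0 - 1) = 1/(-1) = -1)
M = 1 (M = (-1)**4 = 1)
J(C) = -4*C
(sqrt(J(-104) + 3111) + M) - 9790 = (sqrt(-4*(-104) + 3111) + 1) - 9790 = (sqrt(416 + 3111) + 1) - 9790 = (sqrt(3527) + 1) - 9790 = (1 + sqrt(3527)) - 9790 = -9789 + sqrt(3527)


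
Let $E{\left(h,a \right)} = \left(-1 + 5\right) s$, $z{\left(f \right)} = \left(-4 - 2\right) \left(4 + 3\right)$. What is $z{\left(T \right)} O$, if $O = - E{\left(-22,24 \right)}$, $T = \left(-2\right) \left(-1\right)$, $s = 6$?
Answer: $1008$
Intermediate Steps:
$T = 2$
$z{\left(f \right)} = -42$ ($z{\left(f \right)} = \left(-6\right) 7 = -42$)
$E{\left(h,a \right)} = 24$ ($E{\left(h,a \right)} = \left(-1 + 5\right) 6 = 4 \cdot 6 = 24$)
$O = -24$ ($O = \left(-1\right) 24 = -24$)
$z{\left(T \right)} O = \left(-42\right) \left(-24\right) = 1008$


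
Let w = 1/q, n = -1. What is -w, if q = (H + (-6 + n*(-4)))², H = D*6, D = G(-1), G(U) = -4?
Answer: -1/676 ≈ -0.0014793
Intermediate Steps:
D = -4
H = -24 (H = -4*6 = -24)
q = 676 (q = (-24 + (-6 - 1*(-4)))² = (-24 + (-6 + 4))² = (-24 - 2)² = (-26)² = 676)
w = 1/676 ≈ 0.0014793
-w = -1*1/676 = -1/676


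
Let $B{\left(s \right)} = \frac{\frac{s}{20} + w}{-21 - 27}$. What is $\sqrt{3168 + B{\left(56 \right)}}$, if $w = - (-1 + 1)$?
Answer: $\frac{\sqrt{11404590}}{60} \approx 56.284$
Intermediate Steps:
$w = 0$ ($w = \left(-1\right) 0 = 0$)
$B{\left(s \right)} = - \frac{s}{960}$ ($B{\left(s \right)} = \frac{\frac{s}{20} + 0}{-21 - 27} = \frac{s \frac{1}{20} + 0}{-48} = \left(\frac{s}{20} + 0\right) \left(- \frac{1}{48}\right) = \frac{s}{20} \left(- \frac{1}{48}\right) = - \frac{s}{960}$)
$\sqrt{3168 + B{\left(56 \right)}} = \sqrt{3168 - \frac{7}{120}} = \sqrt{\frac{380153}{120}} = \frac{\sqrt{11404590}}{60}$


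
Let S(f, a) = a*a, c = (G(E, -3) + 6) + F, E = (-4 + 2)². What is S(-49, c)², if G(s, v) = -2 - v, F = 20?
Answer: 531441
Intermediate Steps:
E = 4 (E = (-2)² = 4)
c = 27 (c = ((-2 - 1*(-3)) + 6) + 20 = ((-2 + 3) + 6) + 20 = (1 + 6) + 20 = 7 + 20 = 27)
S(f, a) = a²
S(-49, c)² = (27²)² = 729² = 531441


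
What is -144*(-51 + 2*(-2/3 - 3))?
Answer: 8400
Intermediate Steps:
-144*(-51 + 2*(-2/3 - 3)) = -144*(-51 + 2*(-2*⅓ - 3)) = -144*(-51 + 2*(-⅔ - 3)) = -144*(-51 + 2*(-11/3)) = -144*(-51 - 22/3) = -144*(-175/3) = 8400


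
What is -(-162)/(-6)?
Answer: -27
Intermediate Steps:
-(-162)/(-6) = -(-162)*(-1)/6 = -27*1 = -27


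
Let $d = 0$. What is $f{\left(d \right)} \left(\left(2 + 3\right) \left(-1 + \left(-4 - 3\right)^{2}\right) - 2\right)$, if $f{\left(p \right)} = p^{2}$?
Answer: $0$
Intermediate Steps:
$f{\left(d \right)} \left(\left(2 + 3\right) \left(-1 + \left(-4 - 3\right)^{2}\right) - 2\right) = 0^{2} \left(\left(2 + 3\right) \left(-1 + \left(-4 - 3\right)^{2}\right) - 2\right) = 0 \left(5 \left(-1 + \left(-7\right)^{2}\right) - 2\right) = 0 \left(5 \left(-1 + 49\right) - 2\right) = 0 \left(5 \cdot 48 - 2\right) = 0 \left(240 - 2\right) = 0 \cdot 238 = 0$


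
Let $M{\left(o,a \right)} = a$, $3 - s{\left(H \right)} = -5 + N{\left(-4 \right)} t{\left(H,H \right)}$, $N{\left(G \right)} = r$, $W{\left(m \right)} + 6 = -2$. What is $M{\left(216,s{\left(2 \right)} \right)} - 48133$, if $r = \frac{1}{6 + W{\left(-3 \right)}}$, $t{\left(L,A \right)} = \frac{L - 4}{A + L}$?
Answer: $- \frac{192501}{4} \approx -48125.0$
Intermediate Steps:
$W{\left(m \right)} = -8$ ($W{\left(m \right)} = -6 - 2 = -8$)
$t{\left(L,A \right)} = \frac{-4 + L}{A + L}$
$r = - \frac{1}{2}$ ($r = \frac{1}{6 - 8} = \frac{1}{-2} = - \frac{1}{2} \approx -0.5$)
$N{\left(G \right)} = - \frac{1}{2}$
$s{\left(H \right)} = 8 + \frac{-4 + H}{4 H}$ ($s{\left(H \right)} = 3 - \left(-5 - \frac{\frac{1}{H + H} \left(-4 + H\right)}{2}\right) = 3 - \left(-5 - \frac{\frac{1}{2 H} \left(-4 + H\right)}{2}\right) = 3 - \left(-5 - \frac{\frac{1}{2} \frac{1}{H} \left(-4 + H\right)}{2}\right) = 3 - \left(-5 - \frac{-4 + H}{4 H}\right) = 3 + \left(5 + \frac{-4 + H}{4 H}\right) = 8 + \frac{-4 + H}{4 H}$)
$M{\left(216,s{\left(2 \right)} \right)} - 48133 = \left(\frac{33}{4} - \frac{1}{2}\right) - 48133 = \frac{31}{4} - 48133 = - \frac{192501}{4}$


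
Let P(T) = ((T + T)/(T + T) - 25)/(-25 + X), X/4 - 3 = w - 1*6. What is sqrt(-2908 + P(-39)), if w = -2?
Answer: 2*I*sqrt(163545)/15 ≈ 53.921*I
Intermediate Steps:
X = -20 (X = 12 + 4*(-2 - 1*6) = 12 + 4*(-2 - 6) = 12 + 4*(-8) = 12 - 32 = -20)
P(T) = 8/15 (P(T) = ((T + T)/(T + T) - 25)/(-25 - 20) = ((2*T)/((2*T)) - 25)/(-45) = ((2*T)*(1/(2*T)) - 25)*(-1/45) = (1 - 25)*(-1/45) = -24*(-1/45) = 8/15)
sqrt(-2908 + P(-39)) = sqrt(-2908 + 8/15) = sqrt(-43612/15) = 2*I*sqrt(163545)/15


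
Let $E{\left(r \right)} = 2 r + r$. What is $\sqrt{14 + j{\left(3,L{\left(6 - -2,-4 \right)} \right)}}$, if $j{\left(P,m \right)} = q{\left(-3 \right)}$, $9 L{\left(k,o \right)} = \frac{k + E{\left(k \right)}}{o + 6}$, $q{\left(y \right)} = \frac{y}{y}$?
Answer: $\sqrt{15} \approx 3.873$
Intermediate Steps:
$q{\left(y \right)} = 1$
$E{\left(r \right)} = 3 r$
$L{\left(k,o \right)} = \frac{4 k}{9 \left(6 + o\right)}$ ($L{\left(k,o \right)} = \frac{\left(k + 3 k\right) \frac{1}{o + 6}}{9} = \frac{4 k \frac{1}{6 + o}}{9} = \frac{4 k}{9 \left(6 + o\right)}$)
$j{\left(P,m \right)} = 1$
$\sqrt{14 + j{\left(3,L{\left(6 - -2,-4 \right)} \right)}} = \sqrt{14 + 1} = \sqrt{15}$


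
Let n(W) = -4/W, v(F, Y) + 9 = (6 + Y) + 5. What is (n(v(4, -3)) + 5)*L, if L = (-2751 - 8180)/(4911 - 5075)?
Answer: 98379/164 ≈ 599.87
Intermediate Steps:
v(F, Y) = 2 + Y (v(F, Y) = -9 + ((6 + Y) + 5) = -9 + (11 + Y) = 2 + Y)
L = 10931/164 (L = -10931/(-164) = -10931*(-1/164) = 10931/164 ≈ 66.652)
(n(v(4, -3)) + 5)*L = (-4/(2 - 3) + 5)*(10931/164) = (-4/(-1) + 5)*(10931/164) = (-4*(-1) + 5)*(10931/164) = (4 + 5)*(10931/164) = 9*(10931/164) = 98379/164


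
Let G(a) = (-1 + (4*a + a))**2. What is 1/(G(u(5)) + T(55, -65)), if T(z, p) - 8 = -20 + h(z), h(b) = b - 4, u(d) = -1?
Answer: 1/75 ≈ 0.013333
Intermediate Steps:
h(b) = -4 + b
T(z, p) = -16 + z (T(z, p) = 8 + (-20 + (-4 + z)) = 8 + (-24 + z) = -16 + z)
G(a) = (-1 + 5*a)**2
1/(G(u(5)) + T(55, -65)) = 1/((-1 + 5*(-1))**2 + (-16 + 55)) = 1/((-1 - 5)**2 + 39) = 1/((-6)**2 + 39) = 1/(36 + 39) = 1/75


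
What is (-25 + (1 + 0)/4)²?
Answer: 9801/16 ≈ 612.56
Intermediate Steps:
(-25 + (1 + 0)/4)² = (-25 + 1*(¼))² = (-25 + ¼)² = (-99/4)² = 9801/16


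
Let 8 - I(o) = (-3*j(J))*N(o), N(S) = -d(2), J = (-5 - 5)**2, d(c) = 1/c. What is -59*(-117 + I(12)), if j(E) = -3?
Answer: 12331/2 ≈ 6165.5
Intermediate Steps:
J = 100 (J = (-10)**2 = 100)
N(S) = -1/2
I(o) = 25/2 (I(o) = 8 - (-3*(-3))*(-1)/2 = 8 - 9*(-1)/2 = 8 - 1*(-9/2) = 8 + 9/2 = 25/2)
-59*(-117 + I(12)) = -59*(-117 + 25/2) = -59*(-209/2) = 12331/2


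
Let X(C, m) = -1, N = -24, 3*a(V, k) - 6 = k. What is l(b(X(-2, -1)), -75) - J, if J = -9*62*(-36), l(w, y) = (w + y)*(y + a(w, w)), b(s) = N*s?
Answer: -16773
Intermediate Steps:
a(V, k) = 2 + k/3
b(s) = -24*s
l(w, y) = (w + y)*(2 + y + w/3) (l(w, y) = (w + y)*(y + (2 + w/3)) = (w + y)*(2 + y + w/3))
J = 20088 (J = -558*(-36) = 20088)
l(b(X(-2, -1)), -75) - J = ((-75)² - 24*(-1)*(-75) + (-24*(-1))*(6 - 24*(-1))/3 + (⅓)*(-75)*(6 - 24*(-1))) - 1*20088 = (5625 + 24*(-75) + (⅓)*24*(6 + 24) + (⅓)*(-75)*(6 + 24)) - 20088 = (5625 - 1800 + (⅓)*24*30 + (⅓)*(-75)*30) - 20088 = (5625 - 1800 + 240 - 750) - 20088 = 3315 - 20088 = -16773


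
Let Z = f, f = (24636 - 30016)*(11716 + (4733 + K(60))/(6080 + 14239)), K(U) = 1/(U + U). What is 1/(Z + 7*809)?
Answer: -121914/7683955383647 ≈ -1.5866e-8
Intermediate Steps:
K(U) = 1/(2*U)
f = -7684645782629/121914 (f = (24636 - 30016)*(11716 + (4733 + (1/2)/60)/(6080 + 14239)) = -5380*(11716 + (4733 + (1/2)*(1/60))/20319) = -5380*(11716 + (4733 + 1/120)*(1/20319)) = -5380*(11716 + (567961/120)*(1/20319)) = -5380*(11716 + 567961/2438280) = -5380*28567456441/2438280 = -7684645782629/121914 ≈ -6.3033e+7)
Z = -7684645782629/121914 ≈ -6.3033e+7
1/(Z + 7*809) = 1/(-7684645782629/121914 + 7*809) = 1/(-7684645782629/121914 + 5663) = 1/(-7683955383647/121914) = -121914/7683955383647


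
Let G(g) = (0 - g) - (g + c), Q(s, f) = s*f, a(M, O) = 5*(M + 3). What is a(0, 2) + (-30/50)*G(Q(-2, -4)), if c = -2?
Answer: 117/5 ≈ 23.400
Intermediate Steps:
a(M, O) = 15 + 5*M (a(M, O) = 5*(3 + M) = 15 + 5*M)
Q(s, f) = f*s
G(g) = 2 - 2*g (G(g) = (0 - g) - (g - 2) = -g - (-2 + g) = -g + (2 - g) = 2 - 2*g)
a(0, 2) + (-30/50)*G(Q(-2, -4)) = (15 + 5*0) + (-30/50)*(2 - (-8)*(-2)) = (15 + 0) + (-30*1/50)*(2 - 2*8) = 15 - 3*(2 - 16)/5 = 15 - ⅗*(-14) = 15 + 42/5 = 117/5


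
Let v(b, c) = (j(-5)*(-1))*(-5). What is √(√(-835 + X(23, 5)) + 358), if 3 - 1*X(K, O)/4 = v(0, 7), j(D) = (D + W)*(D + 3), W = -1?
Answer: √(358 + I*√1063) ≈ 18.94 + 0.86069*I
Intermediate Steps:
j(D) = (-1 + D)*(3 + D) (j(D) = (D - 1)*(D + 3) = (-1 + D)*(3 + D))
v(b, c) = 60 (v(b, c) = ((-3 + (-5)² + 2*(-5))*(-1))*(-5) = ((-3 + 25 - 10)*(-1))*(-5) = (12*(-1))*(-5) = -12*(-5) = 60)
X(K, O) = -228 (X(K, O) = 12 - 4*60 = 12 - 240 = -228)
√(√(-835 + X(23, 5)) + 358) = √(√(-835 - 228) + 358) = √(√(-1063) + 358) = √(I*√1063 + 358) = √(358 + I*√1063)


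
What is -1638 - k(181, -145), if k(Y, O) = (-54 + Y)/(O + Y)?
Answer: -59095/36 ≈ -1641.5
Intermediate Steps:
k(Y, O) = (-54 + Y)/(O + Y)
-1638 - k(181, -145) = -1638 - (-54 + 181)/(-145 + 181) = -1638 - 127/36 = -59095/36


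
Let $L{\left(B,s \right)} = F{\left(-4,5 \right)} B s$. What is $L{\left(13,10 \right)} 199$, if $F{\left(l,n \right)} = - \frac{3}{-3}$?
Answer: $25870$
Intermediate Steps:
$F{\left(l,n \right)} = 1$ ($F{\left(l,n \right)} = \left(-3\right) \left(- \frac{1}{3}\right) = 1$)
$L{\left(B,s \right)} = B s$ ($L{\left(B,s \right)} = 1 B s = B s$)
$L{\left(13,10 \right)} 199 = 13 \cdot 10 \cdot 199 = 130 \cdot 199 = 25870$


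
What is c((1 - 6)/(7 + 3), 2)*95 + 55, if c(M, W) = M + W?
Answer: 395/2 ≈ 197.50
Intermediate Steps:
c((1 - 6)/(7 + 3), 2)*95 + 55 = ((1 - 6)/(7 + 3) + 2)*95 + 55 = (-5/10 + 2)*95 + 55 = (-5*⅒ + 2)*95 + 55 = (-½ + 2)*95 + 55 = (3/2)*95 + 55 = 285/2 + 55 = 395/2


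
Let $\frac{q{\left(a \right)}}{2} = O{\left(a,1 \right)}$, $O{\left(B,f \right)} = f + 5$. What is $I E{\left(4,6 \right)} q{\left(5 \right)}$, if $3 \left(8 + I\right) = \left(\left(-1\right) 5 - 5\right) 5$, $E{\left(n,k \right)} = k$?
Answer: $-1776$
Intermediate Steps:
$O{\left(B,f \right)} = 5 + f$
$q{\left(a \right)} = 12$ ($q{\left(a \right)} = 2 \left(5 + 1\right) = 2 \cdot 6 = 12$)
$I = - \frac{74}{3}$ ($I = -8 + \frac{\left(\left(-1\right) 5 - 5\right) 5}{3} = -8 + \frac{\left(-5 - 5\right) 5}{3} = -8 + \frac{\left(-10\right) 5}{3} = -8 + \frac{1}{3} \left(-50\right) = -8 - \frac{50}{3} = - \frac{74}{3} \approx -24.667$)
$I E{\left(4,6 \right)} q{\left(5 \right)} = \left(- \frac{74}{3}\right) 6 \cdot 12 = \left(-148\right) 12 = -1776$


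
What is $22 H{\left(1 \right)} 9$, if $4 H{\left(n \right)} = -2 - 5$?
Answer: $- \frac{693}{2} \approx -346.5$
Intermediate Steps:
$H{\left(n \right)} = - \frac{7}{4}$ ($H{\left(n \right)} = \frac{-2 - 5}{4} = \frac{1}{4} \left(-7\right) = - \frac{7}{4}$)
$22 H{\left(1 \right)} 9 = 22 \left(- \frac{7}{4}\right) 9 = \left(- \frac{77}{2}\right) 9 = - \frac{693}{2}$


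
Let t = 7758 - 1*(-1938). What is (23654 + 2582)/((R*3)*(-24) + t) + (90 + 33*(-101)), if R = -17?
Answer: -1263833/390 ≈ -3240.6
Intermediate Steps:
t = 9696 (t = 7758 + 1938 = 9696)
(23654 + 2582)/((R*3)*(-24) + t) + (90 + 33*(-101)) = (23654 + 2582)/(-17*3*(-24) + 9696) + (90 + 33*(-101)) = 26236/(-51*(-24) + 9696) + (90 - 3333) = 26236/(1224 + 9696) - 3243 = 26236/10920 - 3243 = 26236*(1/10920) - 3243 = 937/390 - 3243 = -1263833/390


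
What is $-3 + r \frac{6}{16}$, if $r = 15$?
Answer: $\frac{21}{8} \approx 2.625$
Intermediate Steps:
$-3 + r \frac{6}{16} = -3 + 15 \cdot \frac{6}{16} = -3 + 15 \cdot 6 \cdot \frac{1}{16} = -3 + 15 \cdot \frac{3}{8} = -3 + \frac{45}{8} = \frac{21}{8}$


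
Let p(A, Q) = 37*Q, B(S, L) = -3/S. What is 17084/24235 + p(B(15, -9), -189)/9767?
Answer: -2615927/236703245 ≈ -0.011052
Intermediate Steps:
17084/24235 + p(B(15, -9), -189)/9767 = 17084/24235 + (37*(-189))/9767 = 17084*(1/24235) - 6993*1/9767 = 17084/24235 - 6993/9767 = -2615927/236703245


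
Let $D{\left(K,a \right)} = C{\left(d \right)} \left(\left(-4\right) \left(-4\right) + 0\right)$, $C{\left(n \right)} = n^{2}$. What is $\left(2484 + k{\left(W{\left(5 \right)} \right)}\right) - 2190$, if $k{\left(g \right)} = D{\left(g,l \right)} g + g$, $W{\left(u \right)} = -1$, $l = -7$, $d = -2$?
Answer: $229$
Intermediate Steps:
$D{\left(K,a \right)} = 64$ ($D{\left(K,a \right)} = \left(-2\right)^{2} \left(\left(-4\right) \left(-4\right) + 0\right) = 4 \left(16 + 0\right) = 4 \cdot 16 = 64$)
$k{\left(g \right)} = 65 g$ ($k{\left(g \right)} = 64 g + g = 65 g$)
$\left(2484 + k{\left(W{\left(5 \right)} \right)}\right) - 2190 = \left(2484 + 65 \left(-1\right)\right) - 2190 = \left(2484 - 65\right) - 2190 = 2419 - 2190 = 229$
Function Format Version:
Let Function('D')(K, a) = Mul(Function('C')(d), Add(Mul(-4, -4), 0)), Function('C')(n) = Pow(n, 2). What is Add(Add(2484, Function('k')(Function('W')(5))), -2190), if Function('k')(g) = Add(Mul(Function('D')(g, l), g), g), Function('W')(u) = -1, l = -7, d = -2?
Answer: 229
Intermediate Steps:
Function('D')(K, a) = 64 (Function('D')(K, a) = Mul(Pow(-2, 2), Add(Mul(-4, -4), 0)) = Mul(4, Add(16, 0)) = Mul(4, 16) = 64)
Function('k')(g) = Mul(65, g) (Function('k')(g) = Add(Mul(64, g), g) = Mul(65, g))
Add(Add(2484, Function('k')(Function('W')(5))), -2190) = Add(Add(2484, Mul(65, -1)), -2190) = Add(Add(2484, -65), -2190) = Add(2419, -2190) = 229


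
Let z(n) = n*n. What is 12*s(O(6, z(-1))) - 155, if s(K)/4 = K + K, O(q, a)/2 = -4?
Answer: -923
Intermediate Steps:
z(n) = n²
O(q, a) = -8 (O(q, a) = 2*(-4) = -8)
s(K) = 8*K (s(K) = 4*(K + K) = 4*(2*K) = 8*K)
12*s(O(6, z(-1))) - 155 = 12*(8*(-8)) - 155 = 12*(-64) - 155 = -768 - 155 = -923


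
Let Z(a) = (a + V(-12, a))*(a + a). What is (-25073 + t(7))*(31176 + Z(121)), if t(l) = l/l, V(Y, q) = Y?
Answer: -1442993888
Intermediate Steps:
Z(a) = 2*a*(-12 + a) (Z(a) = (a - 12)*(a + a) = (-12 + a)*(2*a) = 2*a*(-12 + a))
t(l) = 1
(-25073 + t(7))*(31176 + Z(121)) = (-25073 + 1)*(31176 + 2*121*(-12 + 121)) = -25072*(31176 + 2*121*109) = -25072*(31176 + 26378) = -25072*57554 = -1442993888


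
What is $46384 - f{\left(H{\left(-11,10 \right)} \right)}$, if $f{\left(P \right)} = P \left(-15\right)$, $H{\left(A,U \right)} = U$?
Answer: $46534$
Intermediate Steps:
$f{\left(P \right)} = - 15 P$
$46384 - f{\left(H{\left(-11,10 \right)} \right)} = 46384 - \left(-15\right) 10 = 46384 - -150 = 46384 + 150 = 46534$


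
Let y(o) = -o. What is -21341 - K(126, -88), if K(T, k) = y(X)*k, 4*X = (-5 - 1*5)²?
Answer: -23541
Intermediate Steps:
X = 25 (X = (-5 - 1*5)²/4 = (-5 - 5)²/4 = (¼)*(-10)² = (¼)*100 = 25)
K(T, k) = -25*k (K(T, k) = (-1*25)*k = -25*k)
-21341 - K(126, -88) = -21341 - (-25)*(-88) = -21341 - 1*2200 = -21341 - 2200 = -23541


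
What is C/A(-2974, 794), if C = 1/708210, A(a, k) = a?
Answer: -1/2106216540 ≈ -4.7478e-10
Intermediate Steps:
C = 1/708210 ≈ 1.4120e-6
C/A(-2974, 794) = (1/708210)/(-2974) = (1/708210)*(-1/2974) = -1/2106216540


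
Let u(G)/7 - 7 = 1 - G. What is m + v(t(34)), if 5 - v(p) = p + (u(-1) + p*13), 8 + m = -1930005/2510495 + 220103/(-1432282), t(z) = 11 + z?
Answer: -501189938283407/719147359918 ≈ -696.92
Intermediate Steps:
m = -6416554659823/719147359918 (m = -8 + (-1930005/2510495 + 220103/(-1432282)) = -8 + (-1930005*1/2510495 + 220103*(-1/1432282)) = -8 + (-386001/502099 - 220103/1432282) = -8 - 663375780479/719147359918 = -6416554659823/719147359918 ≈ -8.9225)
u(G) = 56 - 7*G (u(G) = 49 + 7*(1 - G) = 49 + (7 - 7*G) = 56 - 7*G)
v(p) = -58 - 14*p (v(p) = 5 - (p + ((56 - 7*(-1)) + p*13)) = 5 - (p + ((56 + 7) + 13*p)) = 5 - (p + (63 + 13*p)) = 5 - (63 + 14*p) = 5 + (-63 - 14*p) = -58 - 14*p)
m + v(t(34)) = -6416554659823/719147359918 + (-58 - 14*(11 + 34)) = -6416554659823/719147359918 + (-58 - 14*45) = -6416554659823/719147359918 + (-58 - 630) = -6416554659823/719147359918 - 688 = -501189938283407/719147359918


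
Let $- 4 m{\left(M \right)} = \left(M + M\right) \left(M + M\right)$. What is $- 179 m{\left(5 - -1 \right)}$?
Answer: $6444$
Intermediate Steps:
$m{\left(M \right)} = - M^{2}$ ($m{\left(M \right)} = - \frac{\left(M + M\right) \left(M + M\right)}{4} = - \frac{2 M 2 M}{4} = - \frac{4 M^{2}}{4} = - M^{2}$)
$- 179 m{\left(5 - -1 \right)} = - 179 \left(- \left(5 - -1\right)^{2}\right) = - 179 \left(- \left(5 + 1\right)^{2}\right) = - 179 \left(- 6^{2}\right) = - 179 \left(\left(-1\right) 36\right) = \left(-179\right) \left(-36\right) = 6444$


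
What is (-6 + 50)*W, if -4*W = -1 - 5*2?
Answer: 121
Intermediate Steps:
W = 11/4 (W = -(-1 - 5*2)/4 = -(-1 - 10)/4 = -1/4*(-11) = 11/4 ≈ 2.7500)
(-6 + 50)*W = (-6 + 50)*(11/4) = 44*(11/4) = 121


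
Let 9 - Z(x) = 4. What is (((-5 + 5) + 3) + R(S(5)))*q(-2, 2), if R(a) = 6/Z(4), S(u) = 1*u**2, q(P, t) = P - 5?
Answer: -147/5 ≈ -29.400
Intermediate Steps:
Z(x) = 5 (Z(x) = 9 - 1*4 = 9 - 4 = 5)
q(P, t) = -5 + P
S(u) = u**2
R(a) = 6/5
(((-5 + 5) + 3) + R(S(5)))*q(-2, 2) = (((-5 + 5) + 3) + 6/5)*(-5 - 2) = ((0 + 3) + 6/5)*(-7) = (3 + 6/5)*(-7) = (21/5)*(-7) = -147/5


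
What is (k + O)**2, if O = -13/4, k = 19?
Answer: 3969/16 ≈ 248.06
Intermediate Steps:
O = -13/4 (O = -13*1/4 = -13/4 ≈ -3.2500)
(k + O)**2 = (19 - 13/4)**2 = (63/4)**2 = 3969/16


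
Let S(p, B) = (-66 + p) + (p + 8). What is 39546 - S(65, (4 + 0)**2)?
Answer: 39474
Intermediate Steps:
S(p, B) = -58 + 2*p (S(p, B) = (-66 + p) + (8 + p) = -58 + 2*p)
39546 - S(65, (4 + 0)**2) = 39546 - (-58 + 2*65) = 39546 - (-58 + 130) = 39546 - 1*72 = 39546 - 72 = 39474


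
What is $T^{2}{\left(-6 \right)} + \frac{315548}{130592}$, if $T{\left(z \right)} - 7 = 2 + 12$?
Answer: $\frac{14476655}{32648} \approx 443.42$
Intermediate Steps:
$T{\left(z \right)} = 21$ ($T{\left(z \right)} = 7 + \left(2 + 12\right) = 7 + 14 = 21$)
$T^{2}{\left(-6 \right)} + \frac{315548}{130592} = 21^{2} + \frac{315548}{130592} = 441 + 315548 \cdot \frac{1}{130592} = 441 + \frac{78887}{32648} = \frac{14476655}{32648}$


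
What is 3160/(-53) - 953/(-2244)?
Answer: -7040531/118932 ≈ -59.198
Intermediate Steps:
3160/(-53) - 953/(-2244) = 3160*(-1/53) - 953*(-1/2244) = -3160/53 + 953/2244 = -7040531/118932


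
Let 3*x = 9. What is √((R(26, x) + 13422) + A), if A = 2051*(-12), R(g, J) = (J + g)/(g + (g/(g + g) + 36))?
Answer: 2*I*√1748365/25 ≈ 105.78*I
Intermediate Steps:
x = 3 (x = (⅓)*9 = 3)
R(g, J) = (J + g)/(73/2 + g) (R(g, J) = (J + g)/(g + (g/((2*g)) + 36)) = (J + g)/(g + ((1/(2*g))*g + 36)) = (J + g)/(g + (½ + 36)) = (J + g)/(g + 73/2) = (J + g)/(73/2 + g))
A = -24612
√((R(26, x) + 13422) + A) = √((2*(3 + 26)/(73 + 2*26) + 13422) - 24612) = √((2*29/(73 + 52) + 13422) - 24612) = √((2*29/125 + 13422) - 24612) = √((2*(1/125)*29 + 13422) - 24612) = √((58/125 + 13422) - 24612) = √(1677808/125 - 24612) = √(-1398692/125) = 2*I*√1748365/25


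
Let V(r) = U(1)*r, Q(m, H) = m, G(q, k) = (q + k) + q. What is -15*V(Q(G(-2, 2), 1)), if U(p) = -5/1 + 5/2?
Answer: -75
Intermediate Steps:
G(q, k) = k + 2*q (G(q, k) = (k + q) + q = k + 2*q)
U(p) = -5/2 (U(p) = -5*1 + 5*(½) = -5 + 5/2 = -5/2)
V(r) = -5*r/2
-15*V(Q(G(-2, 2), 1)) = -(-75)*(2 + 2*(-2))/2 = -(-75)*(2 - 4)/2 = -(-75)*(-2)/2 = -15*5 = -75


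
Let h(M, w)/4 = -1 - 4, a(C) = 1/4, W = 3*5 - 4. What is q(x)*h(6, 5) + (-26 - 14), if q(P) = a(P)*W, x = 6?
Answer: -95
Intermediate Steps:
W = 11 (W = 15 - 4 = 11)
a(C) = ¼
h(M, w) = -20 (h(M, w) = 4*(-1 - 4) = 4*(-5) = -20)
q(P) = 11/4 (q(P) = (¼)*11 = 11/4)
q(x)*h(6, 5) + (-26 - 14) = (11/4)*(-20) + (-26 - 14) = -55 - 40 = -95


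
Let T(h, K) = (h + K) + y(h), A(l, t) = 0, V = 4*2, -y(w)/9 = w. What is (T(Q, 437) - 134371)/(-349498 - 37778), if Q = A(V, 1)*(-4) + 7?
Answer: 66995/193638 ≈ 0.34598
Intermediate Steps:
y(w) = -9*w
V = 8
Q = 7 (Q = 0*(-4) + 7 = 0 + 7 = 7)
T(h, K) = K - 8*h (T(h, K) = (h + K) - 9*h = (K + h) - 9*h = K - 8*h)
(T(Q, 437) - 134371)/(-349498 - 37778) = ((437 - 8*7) - 134371)/(-349498 - 37778) = ((437 - 56) - 134371)/(-387276) = (381 - 134371)*(-1/387276) = -133990*(-1/387276) = 66995/193638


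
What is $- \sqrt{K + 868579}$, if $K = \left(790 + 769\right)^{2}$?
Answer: $- 2 \sqrt{824765} \approx -1816.3$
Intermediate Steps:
$K = 2430481$ ($K = 1559^{2} = 2430481$)
$- \sqrt{K + 868579} = - \sqrt{2430481 + 868579} = - \sqrt{3299060} = - 2 \sqrt{824765}$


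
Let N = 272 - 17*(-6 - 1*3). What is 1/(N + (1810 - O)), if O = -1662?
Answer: 1/3897 ≈ 0.00025661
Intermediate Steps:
N = 425 (N = 272 - 17*(-6 - 3) = 272 - 17*(-9) = 272 - 1*(-153) = 272 + 153 = 425)
1/(N + (1810 - O)) = 1/(425 + (1810 - 1*(-1662))) = 1/(425 + (1810 + 1662)) = 1/(425 + 3472) = 1/3897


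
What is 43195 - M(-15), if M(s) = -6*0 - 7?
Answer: 43202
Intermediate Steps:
M(s) = -7 (M(s) = 0 - 7 = -7)
43195 - M(-15) = 43195 - 1*(-7) = 43195 + 7 = 43202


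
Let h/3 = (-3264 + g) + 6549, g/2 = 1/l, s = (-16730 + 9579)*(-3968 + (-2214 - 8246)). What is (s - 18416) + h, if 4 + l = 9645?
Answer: 994624051953/9641 ≈ 1.0317e+8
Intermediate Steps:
l = 9641 (l = -4 + 9645 = 9641)
s = 103174628 (s = -7151*(-3968 - 10460) = -7151*(-14428) = 103174628)
g = 2/9641 ≈ 0.00020745
h = 95012061/9641 (h = 3*((-3264 + 2/9641) + 6549) = 3*(-31468222/9641 + 6549) = 3*(31670687/9641) = 95012061/9641 ≈ 9855.0)
(s - 18416) + h = (103174628 - 18416) + 95012061/9641 = 103156212 + 95012061/9641 = 994624051953/9641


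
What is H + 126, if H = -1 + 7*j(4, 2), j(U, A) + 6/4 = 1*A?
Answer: 257/2 ≈ 128.50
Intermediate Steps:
j(U, A) = -3/2 + A (j(U, A) = -3/2 + 1*A = -3/2 + A)
H = 5/2 (H = -1 + 7*(-3/2 + 2) = -1 + 7*(½) = -1 + 7/2 = 5/2 ≈ 2.5000)
H + 126 = 5/2 + 126 = 257/2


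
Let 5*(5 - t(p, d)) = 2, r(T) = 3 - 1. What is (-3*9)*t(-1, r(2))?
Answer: -621/5 ≈ -124.20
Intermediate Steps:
r(T) = 2
t(p, d) = 23/5 (t(p, d) = 5 - ⅕*2 = 5 - ⅖ = 23/5)
(-3*9)*t(-1, r(2)) = -3*9*(23/5) = -27*23/5 = -621/5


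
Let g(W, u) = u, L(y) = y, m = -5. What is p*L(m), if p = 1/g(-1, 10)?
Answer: -½ ≈ -0.50000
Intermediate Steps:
p = ⅒ (p = 1/10 = ⅒ ≈ 0.10000)
p*L(m) = (⅒)*(-5) = -½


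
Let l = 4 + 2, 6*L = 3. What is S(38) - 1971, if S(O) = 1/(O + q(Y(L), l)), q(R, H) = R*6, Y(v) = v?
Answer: -80810/41 ≈ -1971.0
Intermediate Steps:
L = ½ (L = (⅙)*3 = ½ ≈ 0.50000)
l = 6
q(R, H) = 6*R
S(O) = 1/(3 + O) (S(O) = 1/(O + 6*(½)) = 1/(O + 3) = 1/(3 + O))
S(38) - 1971 = 1/(3 + 38) - 1971 = 1/41 - 1971 = -80810/41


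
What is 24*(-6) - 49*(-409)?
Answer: 19897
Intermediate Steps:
24*(-6) - 49*(-409) = -144 + 20041 = 19897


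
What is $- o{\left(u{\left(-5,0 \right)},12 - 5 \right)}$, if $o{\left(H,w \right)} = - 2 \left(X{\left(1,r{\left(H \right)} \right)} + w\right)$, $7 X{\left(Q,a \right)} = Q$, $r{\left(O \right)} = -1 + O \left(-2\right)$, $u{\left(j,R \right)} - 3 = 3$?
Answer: $\frac{100}{7} \approx 14.286$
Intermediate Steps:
$u{\left(j,R \right)} = 6$ ($u{\left(j,R \right)} = 3 + 3 = 6$)
$r{\left(O \right)} = -1 - 2 O$
$X{\left(Q,a \right)} = \frac{Q}{7}$
$o{\left(H,w \right)} = - \frac{2}{7} - 2 w$ ($o{\left(H,w \right)} = - 2 \left(\frac{1}{7} \cdot 1 + w\right) = - 2 \left(\frac{1}{7} + w\right) = - \frac{2}{7} - 2 w$)
$- o{\left(u{\left(-5,0 \right)},12 - 5 \right)} = - (- \frac{2}{7} - 2 \left(12 - 5\right)) = - (- \frac{2}{7} - 14) = \left(-1\right) \left(- \frac{100}{7}\right) = \frac{100}{7}$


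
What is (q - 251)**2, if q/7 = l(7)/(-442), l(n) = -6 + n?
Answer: 12309680601/195364 ≈ 63009.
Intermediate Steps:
q = -7/442 (q = 7*((-6 + 7)/(-442)) = 7*(1*(-1/442)) = 7*(-1/442) = -7/442 ≈ -0.015837)
(q - 251)**2 = (-7/442 - 251)**2 = (-110949/442)**2 = 12309680601/195364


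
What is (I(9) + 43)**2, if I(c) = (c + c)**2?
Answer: 134689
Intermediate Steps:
I(c) = 4*c**2 (I(c) = (2*c)**2 = 4*c**2)
(I(9) + 43)**2 = (4*9**2 + 43)**2 = (4*81 + 43)**2 = (324 + 43)**2 = 367**2 = 134689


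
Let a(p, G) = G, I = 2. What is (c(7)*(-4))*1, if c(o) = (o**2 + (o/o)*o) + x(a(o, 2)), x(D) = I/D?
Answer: -228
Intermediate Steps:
x(D) = 2/D
c(o) = 1 + o + o**2 (c(o) = (o**2 + (o/o)*o) + 2/2 = (o**2 + 1*o) + 2*(1/2) = (o**2 + o) + 1 = (o + o**2) + 1 = 1 + o + o**2)
(c(7)*(-4))*1 = ((1 + 7 + 7**2)*(-4))*1 = ((1 + 7 + 49)*(-4))*1 = (57*(-4))*1 = -228*1 = -228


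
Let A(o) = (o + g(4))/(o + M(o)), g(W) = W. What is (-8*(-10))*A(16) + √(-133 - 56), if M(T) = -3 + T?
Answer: 1600/29 + 3*I*√21 ≈ 55.172 + 13.748*I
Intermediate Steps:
A(o) = (4 + o)/(-3 + 2*o) (A(o) = (o + 4)/(o + (-3 + o)) = (4 + o)/(-3 + 2*o))
(-8*(-10))*A(16) + √(-133 - 56) = (-8*(-10))*((4 + 16)/(-3 + 2*16)) + √(-133 - 56) = 80*(20/(-3 + 32)) + √(-189) = 80*(20/29) + 3*I*√21 = 1600/29 + 3*I*√21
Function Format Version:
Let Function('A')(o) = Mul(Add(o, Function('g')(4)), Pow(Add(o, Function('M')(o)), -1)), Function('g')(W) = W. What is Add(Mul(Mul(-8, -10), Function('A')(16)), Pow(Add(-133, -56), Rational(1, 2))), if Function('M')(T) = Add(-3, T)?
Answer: Add(Rational(1600, 29), Mul(3, I, Pow(21, Rational(1, 2)))) ≈ Add(55.172, Mul(13.748, I))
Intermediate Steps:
Function('A')(o) = Mul(Pow(Add(-3, Mul(2, o)), -1), Add(4, o)) (Function('A')(o) = Mul(Add(o, 4), Pow(Add(o, Add(-3, o)), -1)) = Mul(Add(4, o), Pow(Add(-3, Mul(2, o)), -1)) = Mul(Pow(Add(-3, Mul(2, o)), -1), Add(4, o)))
Add(Mul(Mul(-8, -10), Function('A')(16)), Pow(Add(-133, -56), Rational(1, 2))) = Add(Mul(Mul(-8, -10), Mul(Pow(Add(-3, Mul(2, 16)), -1), Add(4, 16))), Pow(Add(-133, -56), Rational(1, 2))) = Add(Mul(80, Mul(Pow(Add(-3, 32), -1), 20)), Pow(-189, Rational(1, 2))) = Add(Mul(80, Mul(Pow(29, -1), 20)), Mul(3, I, Pow(21, Rational(1, 2)))) = Add(Mul(80, Mul(Rational(1, 29), 20)), Mul(3, I, Pow(21, Rational(1, 2)))) = Add(Mul(80, Rational(20, 29)), Mul(3, I, Pow(21, Rational(1, 2)))) = Add(Rational(1600, 29), Mul(3, I, Pow(21, Rational(1, 2))))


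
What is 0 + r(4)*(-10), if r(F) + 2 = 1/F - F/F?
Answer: 55/2 ≈ 27.500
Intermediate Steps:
r(F) = -3 + 1/F (r(F) = -2 + (1/F - F/F) = -2 + (1/F - 1*1) = -2 + (1/F - 1) = -2 + (-1 + 1/F) = -3 + 1/F)
0 + r(4)*(-10) = 0 + (-3 + 1/4)*(-10) = 0 + (-3 + ¼)*(-10) = 0 - 11/4*(-10) = 0 + 55/2 = 55/2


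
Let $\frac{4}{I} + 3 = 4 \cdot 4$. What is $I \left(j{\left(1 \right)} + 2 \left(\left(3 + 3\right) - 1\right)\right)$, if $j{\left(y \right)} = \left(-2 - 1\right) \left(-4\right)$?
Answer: $\frac{88}{13} \approx 6.7692$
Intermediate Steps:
$I = \frac{4}{13}$ ($I = \frac{4}{-3 + 4 \cdot 4} = \frac{4}{-3 + 16} = \frac{4}{13} \approx 0.30769$)
$j{\left(y \right)} = 12$ ($j{\left(y \right)} = \left(-3\right) \left(-4\right) = 12$)
$I \left(j{\left(1 \right)} + 2 \left(\left(3 + 3\right) - 1\right)\right) = \frac{4 \left(12 + 2 \left(\left(3 + 3\right) - 1\right)\right)}{13} = \frac{4 \left(12 + 2 \left(6 - 1\right)\right)}{13} = \frac{4 \left(12 + 2 \cdot 5\right)}{13} = \frac{4 \left(12 + 10\right)}{13} = \frac{4}{13} \cdot 22 = \frac{88}{13}$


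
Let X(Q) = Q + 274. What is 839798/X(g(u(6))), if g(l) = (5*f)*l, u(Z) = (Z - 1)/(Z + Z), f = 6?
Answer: 1679596/573 ≈ 2931.2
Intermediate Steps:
u(Z) = (-1 + Z)/(2*Z) (u(Z) = (-1 + Z)/((2*Z)) = (-1 + Z)*(1/(2*Z)) = (-1 + Z)/(2*Z))
g(l) = 30*l (g(l) = (5*6)*l = 30*l)
X(Q) = 274 + Q
839798/X(g(u(6))) = 839798/(274 + 30*((½)*(-1 + 6)/6)) = 839798/(274 + 30*((½)*(⅙)*5)) = 839798/(274 + 30*(5/12)) = 839798/(274 + 25/2) = 839798/(573/2) = 839798*(2/573) = 1679596/573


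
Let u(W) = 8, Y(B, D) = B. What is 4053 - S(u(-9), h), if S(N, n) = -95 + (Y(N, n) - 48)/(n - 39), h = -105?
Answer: 74659/18 ≈ 4147.7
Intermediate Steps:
S(N, n) = -95 + (-48 + N)/(-39 + n) (S(N, n) = -95 + (N - 48)/(n - 39) = -95 + (-48 + N)/(-39 + n))
4053 - S(u(-9), h) = 4053 - (3657 + 8 - 95*(-105))/(-39 - 105) = 4053 - (3657 + 8 + 9975)/(-144) = 4053 - (-1)*13640/144 = 4053 - 1*(-1705/18) = 4053 + 1705/18 = 74659/18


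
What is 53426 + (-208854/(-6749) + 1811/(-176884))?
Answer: 63816361445913/1193790116 ≈ 53457.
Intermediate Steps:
53426 + (-208854/(-6749) + 1811/(-176884)) = 53426 + (-208854*(-1/6749) + 1811*(-1/176884)) = 53426 + (208854/6749 - 1811/176884) = 53426 + 36930708497/1193790116 = 63816361445913/1193790116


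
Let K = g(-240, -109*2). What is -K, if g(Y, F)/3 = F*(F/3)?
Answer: -47524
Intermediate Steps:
g(Y, F) = F**2 (g(Y, F) = 3*(F*(F/3)) = 3*(F**2/3) = F**2)
K = 47524 (K = (-109*2)**2 = (-218)**2 = 47524)
-K = -1*47524 = -47524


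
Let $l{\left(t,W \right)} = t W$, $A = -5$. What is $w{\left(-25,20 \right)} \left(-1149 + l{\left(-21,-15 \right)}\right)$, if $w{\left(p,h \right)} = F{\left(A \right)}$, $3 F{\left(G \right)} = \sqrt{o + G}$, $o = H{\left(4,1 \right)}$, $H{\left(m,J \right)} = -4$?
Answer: $- 834 i \approx - 834.0 i$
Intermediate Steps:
$o = -4$
$F{\left(G \right)} = \frac{\sqrt{-4 + G}}{3}$
$w{\left(p,h \right)} = i$ ($w{\left(p,h \right)} = \frac{\sqrt{-4 - 5}}{3} = \frac{\sqrt{-9}}{3} = \frac{3 i}{3} = i$)
$l{\left(t,W \right)} = W t$
$w{\left(-25,20 \right)} \left(-1149 + l{\left(-21,-15 \right)}\right) = i \left(-1149 - -315\right) = i \left(-1149 + 315\right) = i \left(-834\right) = - 834 i$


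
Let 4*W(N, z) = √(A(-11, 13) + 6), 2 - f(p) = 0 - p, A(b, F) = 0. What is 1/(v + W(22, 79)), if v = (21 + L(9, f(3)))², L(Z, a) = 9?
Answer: 2400/2159999 - 2*√6/6479997 ≈ 0.0011104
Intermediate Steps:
f(p) = 2 + p (f(p) = 2 - (0 - p) = 2 - (-1)*p = 2 + p)
W(N, z) = √6/4 (W(N, z) = √(0 + 6)/4 = √6/4)
v = 900 (v = (21 + 9)² = 30² = 900)
1/(v + W(22, 79)) = 1/(900 + √6/4)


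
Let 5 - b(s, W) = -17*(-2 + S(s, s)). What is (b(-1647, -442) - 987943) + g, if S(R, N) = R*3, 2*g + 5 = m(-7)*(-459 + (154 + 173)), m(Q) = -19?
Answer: -2141435/2 ≈ -1.0707e+6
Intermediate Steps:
g = 2503/2 (g = -5/2 + (-19*(-459 + (154 + 173)))/2 = -5/2 + (-19*(-459 + 327))/2 = -5/2 + (-19*(-132))/2 = -5/2 + (½)*2508 = -5/2 + 1254 = 2503/2 ≈ 1251.5)
S(R, N) = 3*R
b(s, W) = -29 + 51*s (b(s, W) = 5 - (-17)*(-2 + 3*s) = 5 - (34 - 51*s) = 5 + (-34 + 51*s) = -29 + 51*s)
(b(-1647, -442) - 987943) + g = ((-29 + 51*(-1647)) - 987943) + 2503/2 = ((-29 - 83997) - 987943) + 2503/2 = (-84026 - 987943) + 2503/2 = -1071969 + 2503/2 = -2141435/2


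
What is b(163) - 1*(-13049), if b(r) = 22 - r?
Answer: 12908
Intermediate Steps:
b(163) - 1*(-13049) = (22 - 1*163) - 1*(-13049) = (22 - 163) + 13049 = -141 + 13049 = 12908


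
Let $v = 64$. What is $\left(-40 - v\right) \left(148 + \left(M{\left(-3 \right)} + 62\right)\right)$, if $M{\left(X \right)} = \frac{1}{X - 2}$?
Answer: $- \frac{109096}{5} \approx -21819.0$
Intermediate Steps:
$M{\left(X \right)} = \frac{1}{-2 + X}$
$\left(-40 - v\right) \left(148 + \left(M{\left(-3 \right)} + 62\right)\right) = \left(-40 - 64\right) \left(148 + \left(\frac{1}{-2 - 3} + 62\right)\right) = \left(-40 - 64\right) \left(148 + \left(\frac{1}{-5} + 62\right)\right) = - 104 \left(148 + \left(- \frac{1}{5} + 62\right)\right) = - 104 \left(148 + \frac{309}{5}\right) = \left(-104\right) \frac{1049}{5} = - \frac{109096}{5}$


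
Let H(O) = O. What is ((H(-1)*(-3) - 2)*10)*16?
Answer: 160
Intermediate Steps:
((H(-1)*(-3) - 2)*10)*16 = ((-1*(-3) - 2)*10)*16 = ((3 - 2)*10)*16 = (1*10)*16 = 10*16 = 160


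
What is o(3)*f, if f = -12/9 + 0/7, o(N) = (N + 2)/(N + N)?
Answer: -10/9 ≈ -1.1111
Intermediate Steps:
o(N) = (2 + N)/(2*N) (o(N) = (2 + N)/((2*N)) = (2 + N)*(1/(2*N)) = (2 + N)/(2*N))
f = -4/3 (f = -12*1/9 + 0*(1/7) = -4/3 + 0 = -4/3 ≈ -1.3333)
o(3)*f = ((1/2)*(2 + 3)/3)*(-4/3) = ((1/2)*(1/3)*5)*(-4/3) = (5/6)*(-4/3) = -10/9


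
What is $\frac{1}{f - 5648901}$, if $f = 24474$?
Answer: $- \frac{1}{5624427} \approx -1.778 \cdot 10^{-7}$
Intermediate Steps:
$\frac{1}{f - 5648901} = \frac{1}{24474 - 5648901} = \frac{1}{-5624427} = - \frac{1}{5624427}$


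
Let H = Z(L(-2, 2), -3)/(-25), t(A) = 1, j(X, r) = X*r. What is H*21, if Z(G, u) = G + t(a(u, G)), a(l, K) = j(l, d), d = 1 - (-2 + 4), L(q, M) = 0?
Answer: -21/25 ≈ -0.84000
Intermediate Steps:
d = -1 (d = 1 - 1*2 = 1 - 2 = -1)
a(l, K) = -l (a(l, K) = l*(-1) = -l)
Z(G, u) = 1 + G (Z(G, u) = G + 1 = 1 + G)
H = -1/25 (H = (1 + 0)/(-25) = 1*(-1/25) = -1/25 ≈ -0.040000)
H*21 = -1/25*21 = -21/25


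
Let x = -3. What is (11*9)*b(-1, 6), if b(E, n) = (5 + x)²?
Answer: 396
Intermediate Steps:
b(E, n) = 4 (b(E, n) = (5 - 3)² = 2² = 4)
(11*9)*b(-1, 6) = (11*9)*4 = 99*4 = 396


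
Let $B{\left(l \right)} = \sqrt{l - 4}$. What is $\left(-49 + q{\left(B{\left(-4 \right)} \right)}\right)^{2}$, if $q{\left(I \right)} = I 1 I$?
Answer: $3249$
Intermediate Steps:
$B{\left(l \right)} = \sqrt{-4 + l}$
$q{\left(I \right)} = I^{2}$ ($q{\left(I \right)} = I I = I^{2}$)
$\left(-49 + q{\left(B{\left(-4 \right)} \right)}\right)^{2} = \left(-49 + \left(\sqrt{-4 - 4}\right)^{2}\right)^{2} = \left(-49 + \left(\sqrt{-8}\right)^{2}\right)^{2} = \left(-49 + \left(2 i \sqrt{2}\right)^{2}\right)^{2} = \left(-49 - 8\right)^{2} = \left(-57\right)^{2} = 3249$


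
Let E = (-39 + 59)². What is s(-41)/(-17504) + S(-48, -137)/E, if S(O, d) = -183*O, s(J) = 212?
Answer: 2401099/109400 ≈ 21.948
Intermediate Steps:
E = 400 (E = 20² = 400)
s(-41)/(-17504) + S(-48, -137)/E = 212/(-17504) - 183*(-48)/400 = 212*(-1/17504) + 8784*(1/400) = -53/4376 + 549/25 = 2401099/109400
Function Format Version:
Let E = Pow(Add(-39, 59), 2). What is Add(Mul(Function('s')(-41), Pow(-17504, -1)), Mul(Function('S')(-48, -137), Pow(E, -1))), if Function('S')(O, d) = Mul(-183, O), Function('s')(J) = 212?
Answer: Rational(2401099, 109400) ≈ 21.948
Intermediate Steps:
E = 400 (E = Pow(20, 2) = 400)
Add(Mul(Function('s')(-41), Pow(-17504, -1)), Mul(Function('S')(-48, -137), Pow(E, -1))) = Add(Mul(212, Pow(-17504, -1)), Mul(Mul(-183, -48), Pow(400, -1))) = Add(Mul(212, Rational(-1, 17504)), Mul(8784, Rational(1, 400))) = Add(Rational(-53, 4376), Rational(549, 25)) = Rational(2401099, 109400)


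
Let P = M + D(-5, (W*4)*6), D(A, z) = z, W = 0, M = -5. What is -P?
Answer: 5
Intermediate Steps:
P = -5 (P = -5 + (0*4)*6 = -5 + 0*6 = -5 + 0 = -5)
-P = -1*(-5) = 5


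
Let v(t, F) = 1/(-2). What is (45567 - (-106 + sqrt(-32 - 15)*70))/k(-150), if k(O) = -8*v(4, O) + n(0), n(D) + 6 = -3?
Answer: -45673/5 + 14*I*sqrt(47) ≈ -9134.6 + 95.979*I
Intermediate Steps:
n(D) = -9 (n(D) = -6 - 3 = -9)
v(t, F) = -1/2
k(O) = -5 (k(O) = -8*(-1/2) - 9 = 4 - 9 = -5)
(45567 - (-106 + sqrt(-32 - 15)*70))/k(-150) = (45567 - (-106 + sqrt(-32 - 15)*70))/(-5) = (45567 - (-106 + sqrt(-47)*70))*(-1/5) = (45567 - (-106 + (I*sqrt(47))*70))*(-1/5) = (45567 - (-106 + 70*I*sqrt(47)))*(-1/5) = (45567 + (106 - 70*I*sqrt(47)))*(-1/5) = (45673 - 70*I*sqrt(47))*(-1/5) = -45673/5 + 14*I*sqrt(47)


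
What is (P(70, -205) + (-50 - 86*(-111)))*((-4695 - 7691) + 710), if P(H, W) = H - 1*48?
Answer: -111132168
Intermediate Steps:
P(H, W) = -48 + H (P(H, W) = H - 48 = -48 + H)
(P(70, -205) + (-50 - 86*(-111)))*((-4695 - 7691) + 710) = ((-48 + 70) + (-50 - 86*(-111)))*((-4695 - 7691) + 710) = (22 + (-50 + 9546))*(-12386 + 710) = (22 + 9496)*(-11676) = 9518*(-11676) = -111132168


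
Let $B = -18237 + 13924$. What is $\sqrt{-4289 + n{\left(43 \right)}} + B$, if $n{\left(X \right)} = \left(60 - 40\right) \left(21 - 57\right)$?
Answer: $-4313 + i \sqrt{5009} \approx -4313.0 + 70.774 i$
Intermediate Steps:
$n{\left(X \right)} = -720$ ($n{\left(X \right)} = 20 \left(-36\right) = -720$)
$B = -4313$
$\sqrt{-4289 + n{\left(43 \right)}} + B = \sqrt{-4289 - 720} - 4313 = \sqrt{-5009} - 4313 = i \sqrt{5009} - 4313 = -4313 + i \sqrt{5009}$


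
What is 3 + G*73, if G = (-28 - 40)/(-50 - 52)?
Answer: 155/3 ≈ 51.667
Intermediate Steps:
G = 2/3 (G = -68/(-102) = -68*(-1/102) = 2/3 ≈ 0.66667)
3 + G*73 = 3 + (2/3)*73 = 3 + 146/3 = 155/3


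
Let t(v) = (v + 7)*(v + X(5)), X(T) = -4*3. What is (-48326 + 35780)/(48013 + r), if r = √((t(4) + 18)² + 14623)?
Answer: -43026507/164659189 + 6273*√19523/1152614323 ≈ -0.26055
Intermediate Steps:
X(T) = -12
t(v) = (-12 + v)*(7 + v) (t(v) = (v + 7)*(v - 12) = (7 + v)*(-12 + v) = (-12 + v)*(7 + v))
r = √19523 (r = √(((-84 + 4² - 5*4) + 18)² + 14623) = √(((-84 + 16 - 20) + 18)² + 14623) = √((-88 + 18)² + 14623) = √((-70)² + 14623) = √(4900 + 14623) = √19523 ≈ 139.72)
(-48326 + 35780)/(48013 + r) = (-48326 + 35780)/(48013 + √19523) = -12546/(48013 + √19523)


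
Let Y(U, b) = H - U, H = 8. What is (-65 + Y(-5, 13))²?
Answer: 2704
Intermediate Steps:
Y(U, b) = 8 - U
(-65 + Y(-5, 13))² = (-65 + (8 - 1*(-5)))² = (-65 + (8 + 5))² = (-65 + 13)² = (-52)² = 2704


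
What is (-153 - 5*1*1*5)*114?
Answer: -20292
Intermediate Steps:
(-153 - 5*1*1*5)*114 = (-153 - 5*5)*114 = (-153 - 25)*114 = -178*114 = -20292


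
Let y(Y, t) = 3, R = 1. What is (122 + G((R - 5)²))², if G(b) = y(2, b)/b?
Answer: 3822025/256 ≈ 14930.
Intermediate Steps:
G(b) = 3/b
(122 + G((R - 5)²))² = (122 + 3/((1 - 5)²))² = (122 + 3/((-4)²))² = (122 + 3/16)² = (1955/16)² = 3822025/256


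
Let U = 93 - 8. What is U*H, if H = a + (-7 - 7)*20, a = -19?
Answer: -25415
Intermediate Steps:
U = 85
H = -299 (H = -19 + (-7 - 7)*20 = -19 - 14*20 = -19 - 280 = -299)
U*H = 85*(-299) = -25415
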